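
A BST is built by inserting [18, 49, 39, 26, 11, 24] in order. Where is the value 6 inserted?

Starting tree (level order): [18, 11, 49, None, None, 39, None, 26, None, 24]
Insertion path: 18 -> 11
Result: insert 6 as left child of 11
Final tree (level order): [18, 11, 49, 6, None, 39, None, None, None, 26, None, 24]


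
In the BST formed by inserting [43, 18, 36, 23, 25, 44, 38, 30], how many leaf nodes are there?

Tree built from: [43, 18, 36, 23, 25, 44, 38, 30]
Tree (level-order array): [43, 18, 44, None, 36, None, None, 23, 38, None, 25, None, None, None, 30]
Rule: A leaf has 0 children.
Per-node child counts:
  node 43: 2 child(ren)
  node 18: 1 child(ren)
  node 36: 2 child(ren)
  node 23: 1 child(ren)
  node 25: 1 child(ren)
  node 30: 0 child(ren)
  node 38: 0 child(ren)
  node 44: 0 child(ren)
Matching nodes: [30, 38, 44]
Count of leaf nodes: 3


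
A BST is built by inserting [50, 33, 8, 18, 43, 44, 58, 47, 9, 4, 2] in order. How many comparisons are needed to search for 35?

Search path for 35: 50 -> 33 -> 43
Found: False
Comparisons: 3


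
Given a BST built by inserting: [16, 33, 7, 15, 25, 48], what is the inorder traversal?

Tree insertion order: [16, 33, 7, 15, 25, 48]
Tree (level-order array): [16, 7, 33, None, 15, 25, 48]
Inorder traversal: [7, 15, 16, 25, 33, 48]


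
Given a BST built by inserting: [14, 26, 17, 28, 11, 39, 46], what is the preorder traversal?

Tree insertion order: [14, 26, 17, 28, 11, 39, 46]
Tree (level-order array): [14, 11, 26, None, None, 17, 28, None, None, None, 39, None, 46]
Preorder traversal: [14, 11, 26, 17, 28, 39, 46]


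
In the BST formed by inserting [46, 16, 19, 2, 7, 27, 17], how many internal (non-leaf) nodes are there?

Tree built from: [46, 16, 19, 2, 7, 27, 17]
Tree (level-order array): [46, 16, None, 2, 19, None, 7, 17, 27]
Rule: An internal node has at least one child.
Per-node child counts:
  node 46: 1 child(ren)
  node 16: 2 child(ren)
  node 2: 1 child(ren)
  node 7: 0 child(ren)
  node 19: 2 child(ren)
  node 17: 0 child(ren)
  node 27: 0 child(ren)
Matching nodes: [46, 16, 2, 19]
Count of internal (non-leaf) nodes: 4


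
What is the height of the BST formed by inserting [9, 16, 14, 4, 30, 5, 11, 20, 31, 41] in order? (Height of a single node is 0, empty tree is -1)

Insertion order: [9, 16, 14, 4, 30, 5, 11, 20, 31, 41]
Tree (level-order array): [9, 4, 16, None, 5, 14, 30, None, None, 11, None, 20, 31, None, None, None, None, None, 41]
Compute height bottom-up (empty subtree = -1):
  height(5) = 1 + max(-1, -1) = 0
  height(4) = 1 + max(-1, 0) = 1
  height(11) = 1 + max(-1, -1) = 0
  height(14) = 1 + max(0, -1) = 1
  height(20) = 1 + max(-1, -1) = 0
  height(41) = 1 + max(-1, -1) = 0
  height(31) = 1 + max(-1, 0) = 1
  height(30) = 1 + max(0, 1) = 2
  height(16) = 1 + max(1, 2) = 3
  height(9) = 1 + max(1, 3) = 4
Height = 4


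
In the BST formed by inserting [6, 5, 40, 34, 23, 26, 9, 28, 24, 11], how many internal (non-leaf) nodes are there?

Tree built from: [6, 5, 40, 34, 23, 26, 9, 28, 24, 11]
Tree (level-order array): [6, 5, 40, None, None, 34, None, 23, None, 9, 26, None, 11, 24, 28]
Rule: An internal node has at least one child.
Per-node child counts:
  node 6: 2 child(ren)
  node 5: 0 child(ren)
  node 40: 1 child(ren)
  node 34: 1 child(ren)
  node 23: 2 child(ren)
  node 9: 1 child(ren)
  node 11: 0 child(ren)
  node 26: 2 child(ren)
  node 24: 0 child(ren)
  node 28: 0 child(ren)
Matching nodes: [6, 40, 34, 23, 9, 26]
Count of internal (non-leaf) nodes: 6


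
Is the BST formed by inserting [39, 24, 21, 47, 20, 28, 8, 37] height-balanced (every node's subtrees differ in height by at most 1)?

Tree (level-order array): [39, 24, 47, 21, 28, None, None, 20, None, None, 37, 8]
Definition: a tree is height-balanced if, at every node, |h(left) - h(right)| <= 1 (empty subtree has height -1).
Bottom-up per-node check:
  node 8: h_left=-1, h_right=-1, diff=0 [OK], height=0
  node 20: h_left=0, h_right=-1, diff=1 [OK], height=1
  node 21: h_left=1, h_right=-1, diff=2 [FAIL (|1--1|=2 > 1)], height=2
  node 37: h_left=-1, h_right=-1, diff=0 [OK], height=0
  node 28: h_left=-1, h_right=0, diff=1 [OK], height=1
  node 24: h_left=2, h_right=1, diff=1 [OK], height=3
  node 47: h_left=-1, h_right=-1, diff=0 [OK], height=0
  node 39: h_left=3, h_right=0, diff=3 [FAIL (|3-0|=3 > 1)], height=4
Node 21 violates the condition: |1 - -1| = 2 > 1.
Result: Not balanced


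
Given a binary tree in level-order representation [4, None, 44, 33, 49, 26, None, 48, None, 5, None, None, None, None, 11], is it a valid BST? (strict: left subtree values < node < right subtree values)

Level-order array: [4, None, 44, 33, 49, 26, None, 48, None, 5, None, None, None, None, 11]
Validate using subtree bounds (lo, hi): at each node, require lo < value < hi,
then recurse left with hi=value and right with lo=value.
Preorder trace (stopping at first violation):
  at node 4 with bounds (-inf, +inf): OK
  at node 44 with bounds (4, +inf): OK
  at node 33 with bounds (4, 44): OK
  at node 26 with bounds (4, 33): OK
  at node 5 with bounds (4, 26): OK
  at node 11 with bounds (5, 26): OK
  at node 49 with bounds (44, +inf): OK
  at node 48 with bounds (44, 49): OK
No violation found at any node.
Result: Valid BST


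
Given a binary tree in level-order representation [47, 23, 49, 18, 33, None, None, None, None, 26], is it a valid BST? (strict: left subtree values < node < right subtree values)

Level-order array: [47, 23, 49, 18, 33, None, None, None, None, 26]
Validate using subtree bounds (lo, hi): at each node, require lo < value < hi,
then recurse left with hi=value and right with lo=value.
Preorder trace (stopping at first violation):
  at node 47 with bounds (-inf, +inf): OK
  at node 23 with bounds (-inf, 47): OK
  at node 18 with bounds (-inf, 23): OK
  at node 33 with bounds (23, 47): OK
  at node 26 with bounds (23, 33): OK
  at node 49 with bounds (47, +inf): OK
No violation found at any node.
Result: Valid BST


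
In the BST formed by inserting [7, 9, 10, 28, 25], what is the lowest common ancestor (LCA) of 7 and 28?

Tree insertion order: [7, 9, 10, 28, 25]
Tree (level-order array): [7, None, 9, None, 10, None, 28, 25]
In a BST, the LCA of p=7, q=28 is the first node v on the
root-to-leaf path with p <= v <= q (go left if both < v, right if both > v).
Walk from root:
  at 7: 7 <= 7 <= 28, this is the LCA
LCA = 7


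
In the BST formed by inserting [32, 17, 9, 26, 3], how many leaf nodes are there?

Tree built from: [32, 17, 9, 26, 3]
Tree (level-order array): [32, 17, None, 9, 26, 3]
Rule: A leaf has 0 children.
Per-node child counts:
  node 32: 1 child(ren)
  node 17: 2 child(ren)
  node 9: 1 child(ren)
  node 3: 0 child(ren)
  node 26: 0 child(ren)
Matching nodes: [3, 26]
Count of leaf nodes: 2


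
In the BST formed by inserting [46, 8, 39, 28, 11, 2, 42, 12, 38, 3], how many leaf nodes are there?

Tree built from: [46, 8, 39, 28, 11, 2, 42, 12, 38, 3]
Tree (level-order array): [46, 8, None, 2, 39, None, 3, 28, 42, None, None, 11, 38, None, None, None, 12]
Rule: A leaf has 0 children.
Per-node child counts:
  node 46: 1 child(ren)
  node 8: 2 child(ren)
  node 2: 1 child(ren)
  node 3: 0 child(ren)
  node 39: 2 child(ren)
  node 28: 2 child(ren)
  node 11: 1 child(ren)
  node 12: 0 child(ren)
  node 38: 0 child(ren)
  node 42: 0 child(ren)
Matching nodes: [3, 12, 38, 42]
Count of leaf nodes: 4


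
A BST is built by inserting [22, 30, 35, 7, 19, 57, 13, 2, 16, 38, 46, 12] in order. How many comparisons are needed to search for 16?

Search path for 16: 22 -> 7 -> 19 -> 13 -> 16
Found: True
Comparisons: 5


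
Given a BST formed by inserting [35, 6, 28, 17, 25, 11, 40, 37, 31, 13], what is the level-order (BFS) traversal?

Tree insertion order: [35, 6, 28, 17, 25, 11, 40, 37, 31, 13]
Tree (level-order array): [35, 6, 40, None, 28, 37, None, 17, 31, None, None, 11, 25, None, None, None, 13]
BFS from the root, enqueuing left then right child of each popped node:
  queue [35] -> pop 35, enqueue [6, 40], visited so far: [35]
  queue [6, 40] -> pop 6, enqueue [28], visited so far: [35, 6]
  queue [40, 28] -> pop 40, enqueue [37], visited so far: [35, 6, 40]
  queue [28, 37] -> pop 28, enqueue [17, 31], visited so far: [35, 6, 40, 28]
  queue [37, 17, 31] -> pop 37, enqueue [none], visited so far: [35, 6, 40, 28, 37]
  queue [17, 31] -> pop 17, enqueue [11, 25], visited so far: [35, 6, 40, 28, 37, 17]
  queue [31, 11, 25] -> pop 31, enqueue [none], visited so far: [35, 6, 40, 28, 37, 17, 31]
  queue [11, 25] -> pop 11, enqueue [13], visited so far: [35, 6, 40, 28, 37, 17, 31, 11]
  queue [25, 13] -> pop 25, enqueue [none], visited so far: [35, 6, 40, 28, 37, 17, 31, 11, 25]
  queue [13] -> pop 13, enqueue [none], visited so far: [35, 6, 40, 28, 37, 17, 31, 11, 25, 13]
Result: [35, 6, 40, 28, 37, 17, 31, 11, 25, 13]


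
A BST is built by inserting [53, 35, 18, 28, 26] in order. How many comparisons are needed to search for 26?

Search path for 26: 53 -> 35 -> 18 -> 28 -> 26
Found: True
Comparisons: 5


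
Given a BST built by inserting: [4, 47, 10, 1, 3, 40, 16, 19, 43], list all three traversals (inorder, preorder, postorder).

Tree insertion order: [4, 47, 10, 1, 3, 40, 16, 19, 43]
Tree (level-order array): [4, 1, 47, None, 3, 10, None, None, None, None, 40, 16, 43, None, 19]
Inorder (L, root, R): [1, 3, 4, 10, 16, 19, 40, 43, 47]
Preorder (root, L, R): [4, 1, 3, 47, 10, 40, 16, 19, 43]
Postorder (L, R, root): [3, 1, 19, 16, 43, 40, 10, 47, 4]


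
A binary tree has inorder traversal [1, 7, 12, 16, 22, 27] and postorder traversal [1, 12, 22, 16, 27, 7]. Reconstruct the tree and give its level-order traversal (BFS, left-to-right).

Inorder:   [1, 7, 12, 16, 22, 27]
Postorder: [1, 12, 22, 16, 27, 7]
Algorithm: postorder visits root last, so walk postorder right-to-left;
each value is the root of the current inorder slice — split it at that
value, recurse on the right subtree first, then the left.
Recursive splits:
  root=7; inorder splits into left=[1], right=[12, 16, 22, 27]
  root=27; inorder splits into left=[12, 16, 22], right=[]
  root=16; inorder splits into left=[12], right=[22]
  root=22; inorder splits into left=[], right=[]
  root=12; inorder splits into left=[], right=[]
  root=1; inorder splits into left=[], right=[]
Reconstructed level-order: [7, 1, 27, 16, 12, 22]


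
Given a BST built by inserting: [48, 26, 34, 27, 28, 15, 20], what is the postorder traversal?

Tree insertion order: [48, 26, 34, 27, 28, 15, 20]
Tree (level-order array): [48, 26, None, 15, 34, None, 20, 27, None, None, None, None, 28]
Postorder traversal: [20, 15, 28, 27, 34, 26, 48]


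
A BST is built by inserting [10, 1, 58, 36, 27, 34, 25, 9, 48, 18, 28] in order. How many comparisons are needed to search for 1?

Search path for 1: 10 -> 1
Found: True
Comparisons: 2


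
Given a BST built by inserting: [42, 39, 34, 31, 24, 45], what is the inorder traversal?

Tree insertion order: [42, 39, 34, 31, 24, 45]
Tree (level-order array): [42, 39, 45, 34, None, None, None, 31, None, 24]
Inorder traversal: [24, 31, 34, 39, 42, 45]


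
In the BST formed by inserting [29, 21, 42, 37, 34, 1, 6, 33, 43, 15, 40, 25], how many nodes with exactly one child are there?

Tree built from: [29, 21, 42, 37, 34, 1, 6, 33, 43, 15, 40, 25]
Tree (level-order array): [29, 21, 42, 1, 25, 37, 43, None, 6, None, None, 34, 40, None, None, None, 15, 33]
Rule: These are nodes with exactly 1 non-null child.
Per-node child counts:
  node 29: 2 child(ren)
  node 21: 2 child(ren)
  node 1: 1 child(ren)
  node 6: 1 child(ren)
  node 15: 0 child(ren)
  node 25: 0 child(ren)
  node 42: 2 child(ren)
  node 37: 2 child(ren)
  node 34: 1 child(ren)
  node 33: 0 child(ren)
  node 40: 0 child(ren)
  node 43: 0 child(ren)
Matching nodes: [1, 6, 34]
Count of nodes with exactly one child: 3


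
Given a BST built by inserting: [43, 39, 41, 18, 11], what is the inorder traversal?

Tree insertion order: [43, 39, 41, 18, 11]
Tree (level-order array): [43, 39, None, 18, 41, 11]
Inorder traversal: [11, 18, 39, 41, 43]


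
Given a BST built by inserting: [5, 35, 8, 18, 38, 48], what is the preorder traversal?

Tree insertion order: [5, 35, 8, 18, 38, 48]
Tree (level-order array): [5, None, 35, 8, 38, None, 18, None, 48]
Preorder traversal: [5, 35, 8, 18, 38, 48]


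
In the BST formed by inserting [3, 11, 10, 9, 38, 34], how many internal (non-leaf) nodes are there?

Tree built from: [3, 11, 10, 9, 38, 34]
Tree (level-order array): [3, None, 11, 10, 38, 9, None, 34]
Rule: An internal node has at least one child.
Per-node child counts:
  node 3: 1 child(ren)
  node 11: 2 child(ren)
  node 10: 1 child(ren)
  node 9: 0 child(ren)
  node 38: 1 child(ren)
  node 34: 0 child(ren)
Matching nodes: [3, 11, 10, 38]
Count of internal (non-leaf) nodes: 4


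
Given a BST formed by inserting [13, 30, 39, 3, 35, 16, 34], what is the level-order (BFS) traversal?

Tree insertion order: [13, 30, 39, 3, 35, 16, 34]
Tree (level-order array): [13, 3, 30, None, None, 16, 39, None, None, 35, None, 34]
BFS from the root, enqueuing left then right child of each popped node:
  queue [13] -> pop 13, enqueue [3, 30], visited so far: [13]
  queue [3, 30] -> pop 3, enqueue [none], visited so far: [13, 3]
  queue [30] -> pop 30, enqueue [16, 39], visited so far: [13, 3, 30]
  queue [16, 39] -> pop 16, enqueue [none], visited so far: [13, 3, 30, 16]
  queue [39] -> pop 39, enqueue [35], visited so far: [13, 3, 30, 16, 39]
  queue [35] -> pop 35, enqueue [34], visited so far: [13, 3, 30, 16, 39, 35]
  queue [34] -> pop 34, enqueue [none], visited so far: [13, 3, 30, 16, 39, 35, 34]
Result: [13, 3, 30, 16, 39, 35, 34]


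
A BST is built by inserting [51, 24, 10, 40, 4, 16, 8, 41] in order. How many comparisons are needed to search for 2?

Search path for 2: 51 -> 24 -> 10 -> 4
Found: False
Comparisons: 4


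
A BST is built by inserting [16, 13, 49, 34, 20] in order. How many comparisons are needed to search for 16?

Search path for 16: 16
Found: True
Comparisons: 1


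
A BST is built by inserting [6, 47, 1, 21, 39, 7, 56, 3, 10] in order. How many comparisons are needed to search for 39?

Search path for 39: 6 -> 47 -> 21 -> 39
Found: True
Comparisons: 4


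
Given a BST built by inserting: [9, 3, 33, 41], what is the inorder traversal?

Tree insertion order: [9, 3, 33, 41]
Tree (level-order array): [9, 3, 33, None, None, None, 41]
Inorder traversal: [3, 9, 33, 41]


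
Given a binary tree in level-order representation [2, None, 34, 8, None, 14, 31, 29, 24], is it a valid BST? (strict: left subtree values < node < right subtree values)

Level-order array: [2, None, 34, 8, None, 14, 31, 29, 24]
Validate using subtree bounds (lo, hi): at each node, require lo < value < hi,
then recurse left with hi=value and right with lo=value.
Preorder trace (stopping at first violation):
  at node 2 with bounds (-inf, +inf): OK
  at node 34 with bounds (2, +inf): OK
  at node 8 with bounds (2, 34): OK
  at node 14 with bounds (2, 8): VIOLATION
Node 14 violates its bound: not (2 < 14 < 8).
Result: Not a valid BST


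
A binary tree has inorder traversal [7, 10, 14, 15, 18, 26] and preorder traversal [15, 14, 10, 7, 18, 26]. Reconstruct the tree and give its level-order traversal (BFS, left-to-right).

Inorder:  [7, 10, 14, 15, 18, 26]
Preorder: [15, 14, 10, 7, 18, 26]
Algorithm: preorder visits root first, so consume preorder in order;
for each root, split the current inorder slice at that value into
left-subtree inorder and right-subtree inorder, then recurse.
Recursive splits:
  root=15; inorder splits into left=[7, 10, 14], right=[18, 26]
  root=14; inorder splits into left=[7, 10], right=[]
  root=10; inorder splits into left=[7], right=[]
  root=7; inorder splits into left=[], right=[]
  root=18; inorder splits into left=[], right=[26]
  root=26; inorder splits into left=[], right=[]
Reconstructed level-order: [15, 14, 18, 10, 26, 7]


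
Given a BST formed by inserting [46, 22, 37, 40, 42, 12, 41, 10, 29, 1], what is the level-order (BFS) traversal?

Tree insertion order: [46, 22, 37, 40, 42, 12, 41, 10, 29, 1]
Tree (level-order array): [46, 22, None, 12, 37, 10, None, 29, 40, 1, None, None, None, None, 42, None, None, 41]
BFS from the root, enqueuing left then right child of each popped node:
  queue [46] -> pop 46, enqueue [22], visited so far: [46]
  queue [22] -> pop 22, enqueue [12, 37], visited so far: [46, 22]
  queue [12, 37] -> pop 12, enqueue [10], visited so far: [46, 22, 12]
  queue [37, 10] -> pop 37, enqueue [29, 40], visited so far: [46, 22, 12, 37]
  queue [10, 29, 40] -> pop 10, enqueue [1], visited so far: [46, 22, 12, 37, 10]
  queue [29, 40, 1] -> pop 29, enqueue [none], visited so far: [46, 22, 12, 37, 10, 29]
  queue [40, 1] -> pop 40, enqueue [42], visited so far: [46, 22, 12, 37, 10, 29, 40]
  queue [1, 42] -> pop 1, enqueue [none], visited so far: [46, 22, 12, 37, 10, 29, 40, 1]
  queue [42] -> pop 42, enqueue [41], visited so far: [46, 22, 12, 37, 10, 29, 40, 1, 42]
  queue [41] -> pop 41, enqueue [none], visited so far: [46, 22, 12, 37, 10, 29, 40, 1, 42, 41]
Result: [46, 22, 12, 37, 10, 29, 40, 1, 42, 41]


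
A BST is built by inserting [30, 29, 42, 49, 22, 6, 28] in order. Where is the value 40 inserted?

Starting tree (level order): [30, 29, 42, 22, None, None, 49, 6, 28]
Insertion path: 30 -> 42
Result: insert 40 as left child of 42
Final tree (level order): [30, 29, 42, 22, None, 40, 49, 6, 28]


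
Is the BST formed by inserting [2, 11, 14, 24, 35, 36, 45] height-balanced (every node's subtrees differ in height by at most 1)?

Tree (level-order array): [2, None, 11, None, 14, None, 24, None, 35, None, 36, None, 45]
Definition: a tree is height-balanced if, at every node, |h(left) - h(right)| <= 1 (empty subtree has height -1).
Bottom-up per-node check:
  node 45: h_left=-1, h_right=-1, diff=0 [OK], height=0
  node 36: h_left=-1, h_right=0, diff=1 [OK], height=1
  node 35: h_left=-1, h_right=1, diff=2 [FAIL (|-1-1|=2 > 1)], height=2
  node 24: h_left=-1, h_right=2, diff=3 [FAIL (|-1-2|=3 > 1)], height=3
  node 14: h_left=-1, h_right=3, diff=4 [FAIL (|-1-3|=4 > 1)], height=4
  node 11: h_left=-1, h_right=4, diff=5 [FAIL (|-1-4|=5 > 1)], height=5
  node 2: h_left=-1, h_right=5, diff=6 [FAIL (|-1-5|=6 > 1)], height=6
Node 35 violates the condition: |-1 - 1| = 2 > 1.
Result: Not balanced


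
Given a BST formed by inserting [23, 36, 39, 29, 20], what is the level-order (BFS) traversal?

Tree insertion order: [23, 36, 39, 29, 20]
Tree (level-order array): [23, 20, 36, None, None, 29, 39]
BFS from the root, enqueuing left then right child of each popped node:
  queue [23] -> pop 23, enqueue [20, 36], visited so far: [23]
  queue [20, 36] -> pop 20, enqueue [none], visited so far: [23, 20]
  queue [36] -> pop 36, enqueue [29, 39], visited so far: [23, 20, 36]
  queue [29, 39] -> pop 29, enqueue [none], visited so far: [23, 20, 36, 29]
  queue [39] -> pop 39, enqueue [none], visited so far: [23, 20, 36, 29, 39]
Result: [23, 20, 36, 29, 39]


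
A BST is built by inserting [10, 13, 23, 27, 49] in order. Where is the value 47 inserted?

Starting tree (level order): [10, None, 13, None, 23, None, 27, None, 49]
Insertion path: 10 -> 13 -> 23 -> 27 -> 49
Result: insert 47 as left child of 49
Final tree (level order): [10, None, 13, None, 23, None, 27, None, 49, 47]


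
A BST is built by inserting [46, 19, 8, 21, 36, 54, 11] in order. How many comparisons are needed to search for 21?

Search path for 21: 46 -> 19 -> 21
Found: True
Comparisons: 3


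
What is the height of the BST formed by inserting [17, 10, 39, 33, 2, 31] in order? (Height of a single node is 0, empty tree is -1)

Insertion order: [17, 10, 39, 33, 2, 31]
Tree (level-order array): [17, 10, 39, 2, None, 33, None, None, None, 31]
Compute height bottom-up (empty subtree = -1):
  height(2) = 1 + max(-1, -1) = 0
  height(10) = 1 + max(0, -1) = 1
  height(31) = 1 + max(-1, -1) = 0
  height(33) = 1 + max(0, -1) = 1
  height(39) = 1 + max(1, -1) = 2
  height(17) = 1 + max(1, 2) = 3
Height = 3


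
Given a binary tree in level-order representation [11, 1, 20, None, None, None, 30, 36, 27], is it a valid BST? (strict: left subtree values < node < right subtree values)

Level-order array: [11, 1, 20, None, None, None, 30, 36, 27]
Validate using subtree bounds (lo, hi): at each node, require lo < value < hi,
then recurse left with hi=value and right with lo=value.
Preorder trace (stopping at first violation):
  at node 11 with bounds (-inf, +inf): OK
  at node 1 with bounds (-inf, 11): OK
  at node 20 with bounds (11, +inf): OK
  at node 30 with bounds (20, +inf): OK
  at node 36 with bounds (20, 30): VIOLATION
Node 36 violates its bound: not (20 < 36 < 30).
Result: Not a valid BST


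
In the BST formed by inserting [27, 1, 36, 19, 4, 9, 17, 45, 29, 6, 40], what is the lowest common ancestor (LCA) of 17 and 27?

Tree insertion order: [27, 1, 36, 19, 4, 9, 17, 45, 29, 6, 40]
Tree (level-order array): [27, 1, 36, None, 19, 29, 45, 4, None, None, None, 40, None, None, 9, None, None, 6, 17]
In a BST, the LCA of p=17, q=27 is the first node v on the
root-to-leaf path with p <= v <= q (go left if both < v, right if both > v).
Walk from root:
  at 27: 17 <= 27 <= 27, this is the LCA
LCA = 27


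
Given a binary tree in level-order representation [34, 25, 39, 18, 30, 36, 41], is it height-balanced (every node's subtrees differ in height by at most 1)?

Tree (level-order array): [34, 25, 39, 18, 30, 36, 41]
Definition: a tree is height-balanced if, at every node, |h(left) - h(right)| <= 1 (empty subtree has height -1).
Bottom-up per-node check:
  node 18: h_left=-1, h_right=-1, diff=0 [OK], height=0
  node 30: h_left=-1, h_right=-1, diff=0 [OK], height=0
  node 25: h_left=0, h_right=0, diff=0 [OK], height=1
  node 36: h_left=-1, h_right=-1, diff=0 [OK], height=0
  node 41: h_left=-1, h_right=-1, diff=0 [OK], height=0
  node 39: h_left=0, h_right=0, diff=0 [OK], height=1
  node 34: h_left=1, h_right=1, diff=0 [OK], height=2
All nodes satisfy the balance condition.
Result: Balanced


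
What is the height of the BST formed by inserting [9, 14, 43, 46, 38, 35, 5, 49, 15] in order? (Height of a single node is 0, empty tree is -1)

Insertion order: [9, 14, 43, 46, 38, 35, 5, 49, 15]
Tree (level-order array): [9, 5, 14, None, None, None, 43, 38, 46, 35, None, None, 49, 15]
Compute height bottom-up (empty subtree = -1):
  height(5) = 1 + max(-1, -1) = 0
  height(15) = 1 + max(-1, -1) = 0
  height(35) = 1 + max(0, -1) = 1
  height(38) = 1 + max(1, -1) = 2
  height(49) = 1 + max(-1, -1) = 0
  height(46) = 1 + max(-1, 0) = 1
  height(43) = 1 + max(2, 1) = 3
  height(14) = 1 + max(-1, 3) = 4
  height(9) = 1 + max(0, 4) = 5
Height = 5


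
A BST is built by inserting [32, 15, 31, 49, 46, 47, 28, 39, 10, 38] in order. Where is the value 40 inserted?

Starting tree (level order): [32, 15, 49, 10, 31, 46, None, None, None, 28, None, 39, 47, None, None, 38]
Insertion path: 32 -> 49 -> 46 -> 39
Result: insert 40 as right child of 39
Final tree (level order): [32, 15, 49, 10, 31, 46, None, None, None, 28, None, 39, 47, None, None, 38, 40]


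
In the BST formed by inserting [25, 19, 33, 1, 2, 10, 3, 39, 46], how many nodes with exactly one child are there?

Tree built from: [25, 19, 33, 1, 2, 10, 3, 39, 46]
Tree (level-order array): [25, 19, 33, 1, None, None, 39, None, 2, None, 46, None, 10, None, None, 3]
Rule: These are nodes with exactly 1 non-null child.
Per-node child counts:
  node 25: 2 child(ren)
  node 19: 1 child(ren)
  node 1: 1 child(ren)
  node 2: 1 child(ren)
  node 10: 1 child(ren)
  node 3: 0 child(ren)
  node 33: 1 child(ren)
  node 39: 1 child(ren)
  node 46: 0 child(ren)
Matching nodes: [19, 1, 2, 10, 33, 39]
Count of nodes with exactly one child: 6


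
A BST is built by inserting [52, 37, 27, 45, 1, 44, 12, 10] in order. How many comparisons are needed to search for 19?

Search path for 19: 52 -> 37 -> 27 -> 1 -> 12
Found: False
Comparisons: 5


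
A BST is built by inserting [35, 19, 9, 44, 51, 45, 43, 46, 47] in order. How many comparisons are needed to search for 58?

Search path for 58: 35 -> 44 -> 51
Found: False
Comparisons: 3


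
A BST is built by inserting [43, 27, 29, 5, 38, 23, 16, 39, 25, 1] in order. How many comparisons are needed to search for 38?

Search path for 38: 43 -> 27 -> 29 -> 38
Found: True
Comparisons: 4


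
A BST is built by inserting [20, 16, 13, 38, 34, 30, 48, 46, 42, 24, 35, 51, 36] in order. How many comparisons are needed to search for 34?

Search path for 34: 20 -> 38 -> 34
Found: True
Comparisons: 3


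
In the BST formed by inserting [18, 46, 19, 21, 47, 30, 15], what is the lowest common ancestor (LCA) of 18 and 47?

Tree insertion order: [18, 46, 19, 21, 47, 30, 15]
Tree (level-order array): [18, 15, 46, None, None, 19, 47, None, 21, None, None, None, 30]
In a BST, the LCA of p=18, q=47 is the first node v on the
root-to-leaf path with p <= v <= q (go left if both < v, right if both > v).
Walk from root:
  at 18: 18 <= 18 <= 47, this is the LCA
LCA = 18


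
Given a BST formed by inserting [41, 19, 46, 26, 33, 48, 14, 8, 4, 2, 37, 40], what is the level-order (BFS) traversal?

Tree insertion order: [41, 19, 46, 26, 33, 48, 14, 8, 4, 2, 37, 40]
Tree (level-order array): [41, 19, 46, 14, 26, None, 48, 8, None, None, 33, None, None, 4, None, None, 37, 2, None, None, 40]
BFS from the root, enqueuing left then right child of each popped node:
  queue [41] -> pop 41, enqueue [19, 46], visited so far: [41]
  queue [19, 46] -> pop 19, enqueue [14, 26], visited so far: [41, 19]
  queue [46, 14, 26] -> pop 46, enqueue [48], visited so far: [41, 19, 46]
  queue [14, 26, 48] -> pop 14, enqueue [8], visited so far: [41, 19, 46, 14]
  queue [26, 48, 8] -> pop 26, enqueue [33], visited so far: [41, 19, 46, 14, 26]
  queue [48, 8, 33] -> pop 48, enqueue [none], visited so far: [41, 19, 46, 14, 26, 48]
  queue [8, 33] -> pop 8, enqueue [4], visited so far: [41, 19, 46, 14, 26, 48, 8]
  queue [33, 4] -> pop 33, enqueue [37], visited so far: [41, 19, 46, 14, 26, 48, 8, 33]
  queue [4, 37] -> pop 4, enqueue [2], visited so far: [41, 19, 46, 14, 26, 48, 8, 33, 4]
  queue [37, 2] -> pop 37, enqueue [40], visited so far: [41, 19, 46, 14, 26, 48, 8, 33, 4, 37]
  queue [2, 40] -> pop 2, enqueue [none], visited so far: [41, 19, 46, 14, 26, 48, 8, 33, 4, 37, 2]
  queue [40] -> pop 40, enqueue [none], visited so far: [41, 19, 46, 14, 26, 48, 8, 33, 4, 37, 2, 40]
Result: [41, 19, 46, 14, 26, 48, 8, 33, 4, 37, 2, 40]


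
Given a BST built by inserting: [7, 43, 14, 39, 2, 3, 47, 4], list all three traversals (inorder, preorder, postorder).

Tree insertion order: [7, 43, 14, 39, 2, 3, 47, 4]
Tree (level-order array): [7, 2, 43, None, 3, 14, 47, None, 4, None, 39]
Inorder (L, root, R): [2, 3, 4, 7, 14, 39, 43, 47]
Preorder (root, L, R): [7, 2, 3, 4, 43, 14, 39, 47]
Postorder (L, R, root): [4, 3, 2, 39, 14, 47, 43, 7]


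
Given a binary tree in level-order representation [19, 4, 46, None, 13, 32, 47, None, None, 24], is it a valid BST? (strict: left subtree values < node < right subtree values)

Level-order array: [19, 4, 46, None, 13, 32, 47, None, None, 24]
Validate using subtree bounds (lo, hi): at each node, require lo < value < hi,
then recurse left with hi=value and right with lo=value.
Preorder trace (stopping at first violation):
  at node 19 with bounds (-inf, +inf): OK
  at node 4 with bounds (-inf, 19): OK
  at node 13 with bounds (4, 19): OK
  at node 46 with bounds (19, +inf): OK
  at node 32 with bounds (19, 46): OK
  at node 24 with bounds (19, 32): OK
  at node 47 with bounds (46, +inf): OK
No violation found at any node.
Result: Valid BST


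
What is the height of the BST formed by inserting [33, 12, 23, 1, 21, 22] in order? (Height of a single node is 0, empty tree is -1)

Insertion order: [33, 12, 23, 1, 21, 22]
Tree (level-order array): [33, 12, None, 1, 23, None, None, 21, None, None, 22]
Compute height bottom-up (empty subtree = -1):
  height(1) = 1 + max(-1, -1) = 0
  height(22) = 1 + max(-1, -1) = 0
  height(21) = 1 + max(-1, 0) = 1
  height(23) = 1 + max(1, -1) = 2
  height(12) = 1 + max(0, 2) = 3
  height(33) = 1 + max(3, -1) = 4
Height = 4


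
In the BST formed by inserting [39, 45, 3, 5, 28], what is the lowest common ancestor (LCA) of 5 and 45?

Tree insertion order: [39, 45, 3, 5, 28]
Tree (level-order array): [39, 3, 45, None, 5, None, None, None, 28]
In a BST, the LCA of p=5, q=45 is the first node v on the
root-to-leaf path with p <= v <= q (go left if both < v, right if both > v).
Walk from root:
  at 39: 5 <= 39 <= 45, this is the LCA
LCA = 39


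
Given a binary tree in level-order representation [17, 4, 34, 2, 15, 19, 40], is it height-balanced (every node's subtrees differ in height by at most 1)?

Tree (level-order array): [17, 4, 34, 2, 15, 19, 40]
Definition: a tree is height-balanced if, at every node, |h(left) - h(right)| <= 1 (empty subtree has height -1).
Bottom-up per-node check:
  node 2: h_left=-1, h_right=-1, diff=0 [OK], height=0
  node 15: h_left=-1, h_right=-1, diff=0 [OK], height=0
  node 4: h_left=0, h_right=0, diff=0 [OK], height=1
  node 19: h_left=-1, h_right=-1, diff=0 [OK], height=0
  node 40: h_left=-1, h_right=-1, diff=0 [OK], height=0
  node 34: h_left=0, h_right=0, diff=0 [OK], height=1
  node 17: h_left=1, h_right=1, diff=0 [OK], height=2
All nodes satisfy the balance condition.
Result: Balanced


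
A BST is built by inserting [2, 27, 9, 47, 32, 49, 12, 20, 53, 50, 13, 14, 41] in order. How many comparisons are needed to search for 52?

Search path for 52: 2 -> 27 -> 47 -> 49 -> 53 -> 50
Found: False
Comparisons: 6


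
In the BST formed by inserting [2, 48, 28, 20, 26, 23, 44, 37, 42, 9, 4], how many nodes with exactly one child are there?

Tree built from: [2, 48, 28, 20, 26, 23, 44, 37, 42, 9, 4]
Tree (level-order array): [2, None, 48, 28, None, 20, 44, 9, 26, 37, None, 4, None, 23, None, None, 42]
Rule: These are nodes with exactly 1 non-null child.
Per-node child counts:
  node 2: 1 child(ren)
  node 48: 1 child(ren)
  node 28: 2 child(ren)
  node 20: 2 child(ren)
  node 9: 1 child(ren)
  node 4: 0 child(ren)
  node 26: 1 child(ren)
  node 23: 0 child(ren)
  node 44: 1 child(ren)
  node 37: 1 child(ren)
  node 42: 0 child(ren)
Matching nodes: [2, 48, 9, 26, 44, 37]
Count of nodes with exactly one child: 6


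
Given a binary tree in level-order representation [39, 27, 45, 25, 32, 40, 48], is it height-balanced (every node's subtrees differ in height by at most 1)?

Tree (level-order array): [39, 27, 45, 25, 32, 40, 48]
Definition: a tree is height-balanced if, at every node, |h(left) - h(right)| <= 1 (empty subtree has height -1).
Bottom-up per-node check:
  node 25: h_left=-1, h_right=-1, diff=0 [OK], height=0
  node 32: h_left=-1, h_right=-1, diff=0 [OK], height=0
  node 27: h_left=0, h_right=0, diff=0 [OK], height=1
  node 40: h_left=-1, h_right=-1, diff=0 [OK], height=0
  node 48: h_left=-1, h_right=-1, diff=0 [OK], height=0
  node 45: h_left=0, h_right=0, diff=0 [OK], height=1
  node 39: h_left=1, h_right=1, diff=0 [OK], height=2
All nodes satisfy the balance condition.
Result: Balanced


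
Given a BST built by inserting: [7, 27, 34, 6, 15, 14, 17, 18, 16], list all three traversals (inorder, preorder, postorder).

Tree insertion order: [7, 27, 34, 6, 15, 14, 17, 18, 16]
Tree (level-order array): [7, 6, 27, None, None, 15, 34, 14, 17, None, None, None, None, 16, 18]
Inorder (L, root, R): [6, 7, 14, 15, 16, 17, 18, 27, 34]
Preorder (root, L, R): [7, 6, 27, 15, 14, 17, 16, 18, 34]
Postorder (L, R, root): [6, 14, 16, 18, 17, 15, 34, 27, 7]


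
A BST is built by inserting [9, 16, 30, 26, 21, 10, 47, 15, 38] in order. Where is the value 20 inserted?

Starting tree (level order): [9, None, 16, 10, 30, None, 15, 26, 47, None, None, 21, None, 38]
Insertion path: 9 -> 16 -> 30 -> 26 -> 21
Result: insert 20 as left child of 21
Final tree (level order): [9, None, 16, 10, 30, None, 15, 26, 47, None, None, 21, None, 38, None, 20]


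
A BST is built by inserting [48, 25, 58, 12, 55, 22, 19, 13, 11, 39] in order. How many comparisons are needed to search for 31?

Search path for 31: 48 -> 25 -> 39
Found: False
Comparisons: 3


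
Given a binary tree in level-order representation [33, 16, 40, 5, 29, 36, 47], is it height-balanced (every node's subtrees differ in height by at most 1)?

Tree (level-order array): [33, 16, 40, 5, 29, 36, 47]
Definition: a tree is height-balanced if, at every node, |h(left) - h(right)| <= 1 (empty subtree has height -1).
Bottom-up per-node check:
  node 5: h_left=-1, h_right=-1, diff=0 [OK], height=0
  node 29: h_left=-1, h_right=-1, diff=0 [OK], height=0
  node 16: h_left=0, h_right=0, diff=0 [OK], height=1
  node 36: h_left=-1, h_right=-1, diff=0 [OK], height=0
  node 47: h_left=-1, h_right=-1, diff=0 [OK], height=0
  node 40: h_left=0, h_right=0, diff=0 [OK], height=1
  node 33: h_left=1, h_right=1, diff=0 [OK], height=2
All nodes satisfy the balance condition.
Result: Balanced


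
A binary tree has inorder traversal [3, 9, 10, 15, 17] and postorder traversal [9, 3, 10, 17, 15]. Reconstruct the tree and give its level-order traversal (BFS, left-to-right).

Inorder:   [3, 9, 10, 15, 17]
Postorder: [9, 3, 10, 17, 15]
Algorithm: postorder visits root last, so walk postorder right-to-left;
each value is the root of the current inorder slice — split it at that
value, recurse on the right subtree first, then the left.
Recursive splits:
  root=15; inorder splits into left=[3, 9, 10], right=[17]
  root=17; inorder splits into left=[], right=[]
  root=10; inorder splits into left=[3, 9], right=[]
  root=3; inorder splits into left=[], right=[9]
  root=9; inorder splits into left=[], right=[]
Reconstructed level-order: [15, 10, 17, 3, 9]


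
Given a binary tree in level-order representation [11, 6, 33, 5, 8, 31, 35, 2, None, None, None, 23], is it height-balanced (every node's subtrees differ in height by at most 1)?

Tree (level-order array): [11, 6, 33, 5, 8, 31, 35, 2, None, None, None, 23]
Definition: a tree is height-balanced if, at every node, |h(left) - h(right)| <= 1 (empty subtree has height -1).
Bottom-up per-node check:
  node 2: h_left=-1, h_right=-1, diff=0 [OK], height=0
  node 5: h_left=0, h_right=-1, diff=1 [OK], height=1
  node 8: h_left=-1, h_right=-1, diff=0 [OK], height=0
  node 6: h_left=1, h_right=0, diff=1 [OK], height=2
  node 23: h_left=-1, h_right=-1, diff=0 [OK], height=0
  node 31: h_left=0, h_right=-1, diff=1 [OK], height=1
  node 35: h_left=-1, h_right=-1, diff=0 [OK], height=0
  node 33: h_left=1, h_right=0, diff=1 [OK], height=2
  node 11: h_left=2, h_right=2, diff=0 [OK], height=3
All nodes satisfy the balance condition.
Result: Balanced


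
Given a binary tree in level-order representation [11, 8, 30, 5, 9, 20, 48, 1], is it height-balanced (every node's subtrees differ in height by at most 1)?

Tree (level-order array): [11, 8, 30, 5, 9, 20, 48, 1]
Definition: a tree is height-balanced if, at every node, |h(left) - h(right)| <= 1 (empty subtree has height -1).
Bottom-up per-node check:
  node 1: h_left=-1, h_right=-1, diff=0 [OK], height=0
  node 5: h_left=0, h_right=-1, diff=1 [OK], height=1
  node 9: h_left=-1, h_right=-1, diff=0 [OK], height=0
  node 8: h_left=1, h_right=0, diff=1 [OK], height=2
  node 20: h_left=-1, h_right=-1, diff=0 [OK], height=0
  node 48: h_left=-1, h_right=-1, diff=0 [OK], height=0
  node 30: h_left=0, h_right=0, diff=0 [OK], height=1
  node 11: h_left=2, h_right=1, diff=1 [OK], height=3
All nodes satisfy the balance condition.
Result: Balanced


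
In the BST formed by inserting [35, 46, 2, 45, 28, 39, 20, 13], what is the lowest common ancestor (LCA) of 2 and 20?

Tree insertion order: [35, 46, 2, 45, 28, 39, 20, 13]
Tree (level-order array): [35, 2, 46, None, 28, 45, None, 20, None, 39, None, 13]
In a BST, the LCA of p=2, q=20 is the first node v on the
root-to-leaf path with p <= v <= q (go left if both < v, right if both > v).
Walk from root:
  at 35: both 2 and 20 < 35, go left
  at 2: 2 <= 2 <= 20, this is the LCA
LCA = 2


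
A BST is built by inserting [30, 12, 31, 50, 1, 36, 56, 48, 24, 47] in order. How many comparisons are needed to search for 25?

Search path for 25: 30 -> 12 -> 24
Found: False
Comparisons: 3


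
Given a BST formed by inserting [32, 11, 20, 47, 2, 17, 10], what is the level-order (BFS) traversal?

Tree insertion order: [32, 11, 20, 47, 2, 17, 10]
Tree (level-order array): [32, 11, 47, 2, 20, None, None, None, 10, 17]
BFS from the root, enqueuing left then right child of each popped node:
  queue [32] -> pop 32, enqueue [11, 47], visited so far: [32]
  queue [11, 47] -> pop 11, enqueue [2, 20], visited so far: [32, 11]
  queue [47, 2, 20] -> pop 47, enqueue [none], visited so far: [32, 11, 47]
  queue [2, 20] -> pop 2, enqueue [10], visited so far: [32, 11, 47, 2]
  queue [20, 10] -> pop 20, enqueue [17], visited so far: [32, 11, 47, 2, 20]
  queue [10, 17] -> pop 10, enqueue [none], visited so far: [32, 11, 47, 2, 20, 10]
  queue [17] -> pop 17, enqueue [none], visited so far: [32, 11, 47, 2, 20, 10, 17]
Result: [32, 11, 47, 2, 20, 10, 17]


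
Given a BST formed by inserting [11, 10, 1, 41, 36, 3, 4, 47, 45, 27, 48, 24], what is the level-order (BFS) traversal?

Tree insertion order: [11, 10, 1, 41, 36, 3, 4, 47, 45, 27, 48, 24]
Tree (level-order array): [11, 10, 41, 1, None, 36, 47, None, 3, 27, None, 45, 48, None, 4, 24]
BFS from the root, enqueuing left then right child of each popped node:
  queue [11] -> pop 11, enqueue [10, 41], visited so far: [11]
  queue [10, 41] -> pop 10, enqueue [1], visited so far: [11, 10]
  queue [41, 1] -> pop 41, enqueue [36, 47], visited so far: [11, 10, 41]
  queue [1, 36, 47] -> pop 1, enqueue [3], visited so far: [11, 10, 41, 1]
  queue [36, 47, 3] -> pop 36, enqueue [27], visited so far: [11, 10, 41, 1, 36]
  queue [47, 3, 27] -> pop 47, enqueue [45, 48], visited so far: [11, 10, 41, 1, 36, 47]
  queue [3, 27, 45, 48] -> pop 3, enqueue [4], visited so far: [11, 10, 41, 1, 36, 47, 3]
  queue [27, 45, 48, 4] -> pop 27, enqueue [24], visited so far: [11, 10, 41, 1, 36, 47, 3, 27]
  queue [45, 48, 4, 24] -> pop 45, enqueue [none], visited so far: [11, 10, 41, 1, 36, 47, 3, 27, 45]
  queue [48, 4, 24] -> pop 48, enqueue [none], visited so far: [11, 10, 41, 1, 36, 47, 3, 27, 45, 48]
  queue [4, 24] -> pop 4, enqueue [none], visited so far: [11, 10, 41, 1, 36, 47, 3, 27, 45, 48, 4]
  queue [24] -> pop 24, enqueue [none], visited so far: [11, 10, 41, 1, 36, 47, 3, 27, 45, 48, 4, 24]
Result: [11, 10, 41, 1, 36, 47, 3, 27, 45, 48, 4, 24]


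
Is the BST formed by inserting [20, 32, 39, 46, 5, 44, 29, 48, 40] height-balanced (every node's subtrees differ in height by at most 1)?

Tree (level-order array): [20, 5, 32, None, None, 29, 39, None, None, None, 46, 44, 48, 40]
Definition: a tree is height-balanced if, at every node, |h(left) - h(right)| <= 1 (empty subtree has height -1).
Bottom-up per-node check:
  node 5: h_left=-1, h_right=-1, diff=0 [OK], height=0
  node 29: h_left=-1, h_right=-1, diff=0 [OK], height=0
  node 40: h_left=-1, h_right=-1, diff=0 [OK], height=0
  node 44: h_left=0, h_right=-1, diff=1 [OK], height=1
  node 48: h_left=-1, h_right=-1, diff=0 [OK], height=0
  node 46: h_left=1, h_right=0, diff=1 [OK], height=2
  node 39: h_left=-1, h_right=2, diff=3 [FAIL (|-1-2|=3 > 1)], height=3
  node 32: h_left=0, h_right=3, diff=3 [FAIL (|0-3|=3 > 1)], height=4
  node 20: h_left=0, h_right=4, diff=4 [FAIL (|0-4|=4 > 1)], height=5
Node 39 violates the condition: |-1 - 2| = 3 > 1.
Result: Not balanced


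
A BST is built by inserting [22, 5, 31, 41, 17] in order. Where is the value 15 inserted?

Starting tree (level order): [22, 5, 31, None, 17, None, 41]
Insertion path: 22 -> 5 -> 17
Result: insert 15 as left child of 17
Final tree (level order): [22, 5, 31, None, 17, None, 41, 15]


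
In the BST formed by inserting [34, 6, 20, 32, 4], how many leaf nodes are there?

Tree built from: [34, 6, 20, 32, 4]
Tree (level-order array): [34, 6, None, 4, 20, None, None, None, 32]
Rule: A leaf has 0 children.
Per-node child counts:
  node 34: 1 child(ren)
  node 6: 2 child(ren)
  node 4: 0 child(ren)
  node 20: 1 child(ren)
  node 32: 0 child(ren)
Matching nodes: [4, 32]
Count of leaf nodes: 2
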